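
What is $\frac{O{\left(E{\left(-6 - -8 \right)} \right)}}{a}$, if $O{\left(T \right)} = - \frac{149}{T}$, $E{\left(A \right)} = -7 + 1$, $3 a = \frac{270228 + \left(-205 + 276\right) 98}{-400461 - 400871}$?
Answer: $- \frac{4264231}{19799} \approx -215.38$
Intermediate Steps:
$a = - \frac{19799}{171714}$ ($a = \frac{\left(270228 + \left(-205 + 276\right) 98\right) \frac{1}{-400461 - 400871}}{3} = \frac{\left(270228 + 71 \cdot 98\right) \frac{1}{-801332}}{3} = \frac{\left(270228 + 6958\right) \left(- \frac{1}{801332}\right)}{3} = \frac{277186 \left(- \frac{1}{801332}\right)}{3} = \frac{1}{3} \left(- \frac{19799}{57238}\right) = - \frac{19799}{171714} \approx -0.1153$)
$E{\left(A \right)} = -6$
$\frac{O{\left(E{\left(-6 - -8 \right)} \right)}}{a} = \frac{\left(-149\right) \frac{1}{-6}}{- \frac{19799}{171714}} = \left(-149\right) \left(- \frac{1}{6}\right) \left(- \frac{171714}{19799}\right) = \frac{149}{6} \left(- \frac{171714}{19799}\right) = - \frac{4264231}{19799}$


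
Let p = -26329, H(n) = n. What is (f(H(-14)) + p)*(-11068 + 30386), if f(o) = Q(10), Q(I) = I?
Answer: -508430442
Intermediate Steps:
f(o) = 10
(f(H(-14)) + p)*(-11068 + 30386) = (10 - 26329)*(-11068 + 30386) = -26319*19318 = -508430442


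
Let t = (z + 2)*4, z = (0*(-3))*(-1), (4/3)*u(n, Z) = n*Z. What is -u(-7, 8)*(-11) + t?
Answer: -454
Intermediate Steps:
u(n, Z) = 3*Z*n/4 (u(n, Z) = 3*(n*Z)/4 = 3*(Z*n)/4 = 3*Z*n/4)
z = 0 (z = 0*(-1) = 0)
t = 8 (t = (0 + 2)*4 = 2*4 = 8)
-u(-7, 8)*(-11) + t = -3*8*(-7)/4*(-11) + 8 = -1*(-42)*(-11) + 8 = 42*(-11) + 8 = -462 + 8 = -454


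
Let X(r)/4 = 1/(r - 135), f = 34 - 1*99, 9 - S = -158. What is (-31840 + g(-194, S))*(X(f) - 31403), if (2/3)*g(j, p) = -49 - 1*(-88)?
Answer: 99803508013/100 ≈ 9.9804e+8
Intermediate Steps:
S = 167 (S = 9 - 1*(-158) = 9 + 158 = 167)
g(j, p) = 117/2 (g(j, p) = 3*(-49 - 1*(-88))/2 = 3*(-49 + 88)/2 = (3/2)*39 = 117/2)
f = -65 (f = 34 - 99 = -65)
X(r) = 4/(-135 + r) (X(r) = 4/(r - 135) = 4/(-135 + r))
(-31840 + g(-194, S))*(X(f) - 31403) = (-31840 + 117/2)*(4/(-135 - 65) - 31403) = -63563*(4/(-200) - 31403)/2 = -63563*(4*(-1/200) - 31403)/2 = -63563*(-1/50 - 31403)/2 = -63563/2*(-1570151/50) = 99803508013/100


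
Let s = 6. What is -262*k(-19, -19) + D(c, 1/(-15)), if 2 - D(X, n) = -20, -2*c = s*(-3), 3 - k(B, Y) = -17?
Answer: -5218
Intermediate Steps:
k(B, Y) = 20 (k(B, Y) = 3 - 1*(-17) = 3 + 17 = 20)
c = 9 (c = -3*(-3) = -½*(-18) = 9)
D(X, n) = 22 (D(X, n) = 2 - 1*(-20) = 2 + 20 = 22)
-262*k(-19, -19) + D(c, 1/(-15)) = -262*20 + 22 = -5240 + 22 = -5218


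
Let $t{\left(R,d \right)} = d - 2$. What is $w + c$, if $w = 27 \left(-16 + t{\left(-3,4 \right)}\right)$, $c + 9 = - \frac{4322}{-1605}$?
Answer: $- \frac{616813}{1605} \approx -384.31$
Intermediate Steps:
$t{\left(R,d \right)} = -2 + d$
$c = - \frac{10123}{1605}$ ($c = -9 - \frac{4322}{-1605} = -9 - - \frac{4322}{1605} = -9 + \frac{4322}{1605} = - \frac{10123}{1605} \approx -6.3072$)
$w = -378$ ($w = 27 \left(-16 + \left(-2 + 4\right)\right) = 27 \left(-16 + 2\right) = 27 \left(-14\right) = -378$)
$w + c = -378 - \frac{10123}{1605} = - \frac{616813}{1605}$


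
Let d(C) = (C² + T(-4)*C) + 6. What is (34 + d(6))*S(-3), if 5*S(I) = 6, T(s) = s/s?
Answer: 492/5 ≈ 98.400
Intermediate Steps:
T(s) = 1
S(I) = 6/5 (S(I) = (⅕)*6 = 6/5)
d(C) = 6 + C + C² (d(C) = (C² + 1*C) + 6 = (C² + C) + 6 = (C + C²) + 6 = 6 + C + C²)
(34 + d(6))*S(-3) = (34 + (6 + 6 + 6²))*(6/5) = (34 + (6 + 6 + 36))*(6/5) = (34 + 48)*(6/5) = 82*(6/5) = 492/5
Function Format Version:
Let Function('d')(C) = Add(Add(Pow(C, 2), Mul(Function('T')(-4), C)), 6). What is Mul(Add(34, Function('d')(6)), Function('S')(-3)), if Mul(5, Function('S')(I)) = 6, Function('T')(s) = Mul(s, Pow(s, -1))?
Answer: Rational(492, 5) ≈ 98.400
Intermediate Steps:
Function('T')(s) = 1
Function('S')(I) = Rational(6, 5) (Function('S')(I) = Mul(Rational(1, 5), 6) = Rational(6, 5))
Function('d')(C) = Add(6, C, Pow(C, 2)) (Function('d')(C) = Add(Add(Pow(C, 2), Mul(1, C)), 6) = Add(Add(Pow(C, 2), C), 6) = Add(Add(C, Pow(C, 2)), 6) = Add(6, C, Pow(C, 2)))
Mul(Add(34, Function('d')(6)), Function('S')(-3)) = Mul(Add(34, Add(6, 6, Pow(6, 2))), Rational(6, 5)) = Mul(Add(34, Add(6, 6, 36)), Rational(6, 5)) = Mul(Add(34, 48), Rational(6, 5)) = Mul(82, Rational(6, 5)) = Rational(492, 5)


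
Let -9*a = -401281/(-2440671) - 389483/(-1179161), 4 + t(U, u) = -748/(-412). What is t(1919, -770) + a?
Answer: -5974485516626177/2667854140867737 ≈ -2.2394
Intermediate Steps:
t(U, u) = -225/103 (t(U, u) = -4 - 748/(-412) = -4 - 748*(-1/412) = -4 + 187/103 = -225/103)
a = -1423774768334/25901496513279 (a = -(-401281/(-2440671) - 389483/(-1179161))/9 = -(-401281*(-1/2440671) - 389483*(-1/1179161))/9 = -(401281/2440671 + 389483/1179161)/9 = -⅑*1423774768334/2877944057031 = -1423774768334/25901496513279 ≈ -0.054969)
t(1919, -770) + a = -225/103 - 1423774768334/25901496513279 = -5974485516626177/2667854140867737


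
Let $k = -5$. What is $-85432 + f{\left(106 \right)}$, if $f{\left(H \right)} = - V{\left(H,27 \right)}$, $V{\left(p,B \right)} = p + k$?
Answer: $-85533$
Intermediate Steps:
$V{\left(p,B \right)} = -5 + p$ ($V{\left(p,B \right)} = p - 5 = -5 + p$)
$f{\left(H \right)} = 5 - H$ ($f{\left(H \right)} = - (-5 + H) = 5 - H$)
$-85432 + f{\left(106 \right)} = -85432 + \left(5 - 106\right) = -85432 - 101 = -85533$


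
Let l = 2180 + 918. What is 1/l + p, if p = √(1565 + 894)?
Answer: 1/3098 + √2459 ≈ 49.589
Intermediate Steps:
l = 3098
p = √2459 ≈ 49.588
1/l + p = 1/3098 + √2459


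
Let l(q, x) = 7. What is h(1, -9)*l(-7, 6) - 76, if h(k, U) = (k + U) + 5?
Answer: -97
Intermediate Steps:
h(k, U) = 5 + U + k (h(k, U) = (U + k) + 5 = 5 + U + k)
h(1, -9)*l(-7, 6) - 76 = (5 - 9 + 1)*7 - 76 = -3*7 - 76 = -21 - 76 = -97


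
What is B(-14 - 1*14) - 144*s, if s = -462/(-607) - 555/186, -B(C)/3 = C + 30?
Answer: 5909970/18817 ≈ 314.08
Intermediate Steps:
B(C) = -90 - 3*C (B(C) = -3*(C + 30) = -3*(30 + C) = -90 - 3*C)
s = -83651/37634 (s = -462*(-1/607) - 555*1/186 = 462/607 - 185/62 = -83651/37634 ≈ -2.2228)
B(-14 - 1*14) - 144*s = (-90 - 3*(-14 - 1*14)) - 144*(-83651/37634) = (-90 - 3*(-14 - 14)) + 6022872/18817 = (-90 - 3*(-28)) + 6022872/18817 = (-90 + 84) + 6022872/18817 = -6 + 6022872/18817 = 5909970/18817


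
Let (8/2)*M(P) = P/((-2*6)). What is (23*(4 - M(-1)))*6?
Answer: 4393/8 ≈ 549.13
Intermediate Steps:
M(P) = -P/48 (M(P) = (P/((-2*6)))/4 = (P/(-12))/4 = (P*(-1/12))/4 = (-P/12)/4 = -P/48)
(23*(4 - M(-1)))*6 = (23*(4 - (-1)*(-1)/48))*6 = (23*(4 - 1*1/48))*6 = (23*(4 - 1/48))*6 = (23*(191/48))*6 = (4393/48)*6 = 4393/8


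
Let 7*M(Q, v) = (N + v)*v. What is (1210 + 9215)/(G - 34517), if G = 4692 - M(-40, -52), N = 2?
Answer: -2919/8455 ≈ -0.34524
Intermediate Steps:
M(Q, v) = v*(2 + v)/7 (M(Q, v) = ((2 + v)*v)/7 = (v*(2 + v))/7 = v*(2 + v)/7)
G = 30244/7 (G = 4692 - (-52)*(2 - 52)/7 = 4692 - (-52)*(-50)/7 = 4692 - 1*2600/7 = 4692 - 2600/7 = 30244/7 ≈ 4320.6)
(1210 + 9215)/(G - 34517) = (1210 + 9215)/(30244/7 - 34517) = 10425/(-211375/7) = 10425*(-7/211375) = -2919/8455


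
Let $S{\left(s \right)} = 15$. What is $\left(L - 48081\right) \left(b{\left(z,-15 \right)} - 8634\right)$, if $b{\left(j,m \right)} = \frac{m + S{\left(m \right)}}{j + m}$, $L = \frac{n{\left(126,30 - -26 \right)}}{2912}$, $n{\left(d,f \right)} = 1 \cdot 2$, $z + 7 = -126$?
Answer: $\frac{302215621395}{728} \approx 4.1513 \cdot 10^{8}$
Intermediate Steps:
$z = -133$ ($z = -7 - 126 = -133$)
$n{\left(d,f \right)} = 2$
$L = \frac{1}{1456}$ ($L = \frac{2}{2912} = 2 \cdot \frac{1}{2912} = \frac{1}{1456} \approx 0.00068681$)
$b{\left(j,m \right)} = \frac{15 + m}{j + m}$ ($b{\left(j,m \right)} = \frac{m + 15}{j + m} = \frac{15 + m}{j + m}$)
$\left(L - 48081\right) \left(b{\left(z,-15 \right)} - 8634\right) = \left(\frac{1}{1456} - 48081\right) \left(\frac{15 - 15}{-133 - 15} - 8634\right) = - \frac{70005935 \left(\frac{1}{-148} \cdot 0 - 8634\right)}{1456} = - \frac{70005935 \left(\left(- \frac{1}{148}\right) 0 - 8634\right)}{1456} = - \frac{70005935 \left(0 - 8634\right)}{1456} = \left(- \frac{70005935}{1456}\right) \left(-8634\right) = \frac{302215621395}{728}$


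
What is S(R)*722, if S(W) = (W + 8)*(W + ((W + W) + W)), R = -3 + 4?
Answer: 25992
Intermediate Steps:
R = 1
S(W) = 4*W*(8 + W) (S(W) = (8 + W)*(W + (2*W + W)) = (8 + W)*(W + 3*W) = (8 + W)*(4*W) = 4*W*(8 + W))
S(R)*722 = (4*1*(8 + 1))*722 = (4*1*9)*722 = 36*722 = 25992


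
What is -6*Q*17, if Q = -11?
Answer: 1122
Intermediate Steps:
-6*Q*17 = -6*(-11)*17 = 66*17 = 1122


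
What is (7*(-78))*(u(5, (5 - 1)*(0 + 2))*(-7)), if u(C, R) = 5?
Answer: 19110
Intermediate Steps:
(7*(-78))*(u(5, (5 - 1)*(0 + 2))*(-7)) = (7*(-78))*(5*(-7)) = -546*(-35) = 19110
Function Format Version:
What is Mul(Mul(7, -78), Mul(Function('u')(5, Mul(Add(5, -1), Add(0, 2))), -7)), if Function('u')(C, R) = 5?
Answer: 19110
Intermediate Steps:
Mul(Mul(7, -78), Mul(Function('u')(5, Mul(Add(5, -1), Add(0, 2))), -7)) = Mul(Mul(7, -78), Mul(5, -7)) = Mul(-546, -35) = 19110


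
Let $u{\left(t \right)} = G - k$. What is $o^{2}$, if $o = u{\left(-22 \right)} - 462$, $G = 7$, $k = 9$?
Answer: $215296$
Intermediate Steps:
$u{\left(t \right)} = -2$ ($u{\left(t \right)} = 7 - 9 = -2$)
$o = -464$ ($o = -2 - 462 = -464$)
$o^{2} = \left(-464\right)^{2} = 215296$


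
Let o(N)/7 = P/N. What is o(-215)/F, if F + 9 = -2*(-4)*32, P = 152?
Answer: -56/2795 ≈ -0.020036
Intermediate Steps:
o(N) = 1064/N (o(N) = 7*(152/N) = 1064/N)
F = 247 (F = -9 - 2*(-4)*32 = -9 + 8*32 = -9 + 256 = 247)
o(-215)/F = (1064/(-215))/247 = (1064*(-1/215))*(1/247) = -1064/215*1/247 = -56/2795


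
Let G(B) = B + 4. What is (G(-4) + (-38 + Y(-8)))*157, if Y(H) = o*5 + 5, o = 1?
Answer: -4396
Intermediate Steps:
Y(H) = 10 (Y(H) = 1*5 + 5 = 5 + 5 = 10)
G(B) = 4 + B
(G(-4) + (-38 + Y(-8)))*157 = ((4 - 4) + (-38 + 10))*157 = (0 - 28)*157 = -28*157 = -4396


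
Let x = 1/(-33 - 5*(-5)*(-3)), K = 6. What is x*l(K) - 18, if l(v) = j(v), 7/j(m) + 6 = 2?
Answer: -7769/432 ≈ -17.984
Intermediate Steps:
j(m) = -7/4 (j(m) = 7/(-6 + 2) = 7/(-4) = 7*(-¼) = -7/4)
l(v) = -7/4
x = -1/108 (x = 1/(-33 + 25*(-3)) = 1/(-33 - 75) = 1/(-108) = -1/108 ≈ -0.0092593)
x*l(K) - 18 = -1/108*(-7/4) - 18 = 7/432 - 18 = -7769/432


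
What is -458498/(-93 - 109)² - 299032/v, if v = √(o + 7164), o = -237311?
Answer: -229249/20402 + 299032*I*√230147/230147 ≈ -11.237 + 623.33*I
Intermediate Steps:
v = I*√230147 (v = √(-237311 + 7164) = √(-230147) = I*√230147 ≈ 479.74*I)
-458498/(-93 - 109)² - 299032/v = -458498/(-93 - 109)² - 299032*(-I*√230147/230147) = -458498/((-202)²) - (-299032)*I*√230147/230147 = -458498/40804 + 299032*I*√230147/230147 = -458498*1/40804 + 299032*I*√230147/230147 = -229249/20402 + 299032*I*√230147/230147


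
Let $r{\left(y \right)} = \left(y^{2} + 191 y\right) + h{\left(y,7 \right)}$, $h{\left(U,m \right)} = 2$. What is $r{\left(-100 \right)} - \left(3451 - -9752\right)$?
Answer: $-22301$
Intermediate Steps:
$r{\left(y \right)} = 2 + y^{2} + 191 y$ ($r{\left(y \right)} = \left(y^{2} + 191 y\right) + 2 = 2 + y^{2} + 191 y$)
$r{\left(-100 \right)} - \left(3451 - -9752\right) = \left(2 + \left(-100\right)^{2} + 191 \left(-100\right)\right) - \left(3451 - -9752\right) = \left(2 + 10000 - 19100\right) - \left(3451 + 9752\right) = -9098 - 13203 = -22301$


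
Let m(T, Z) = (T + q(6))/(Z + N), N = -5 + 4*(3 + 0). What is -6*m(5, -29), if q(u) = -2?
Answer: 9/11 ≈ 0.81818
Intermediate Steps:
N = 7 (N = -5 + 4*3 = -5 + 12 = 7)
m(T, Z) = (-2 + T)/(7 + Z) (m(T, Z) = (T - 2)/(Z + 7) = (-2 + T)/(7 + Z))
-6*m(5, -29) = -6*(-2 + 5)/(7 - 29) = -6*3/(-22) = -(-3)*3/11 = -6*(-3/22) = 9/11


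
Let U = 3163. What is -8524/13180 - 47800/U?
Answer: -164241353/10422085 ≈ -15.759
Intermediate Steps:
-8524/13180 - 47800/U = -8524/13180 - 47800/3163 = -8524*1/13180 - 47800*1/3163 = -2131/3295 - 47800/3163 = -164241353/10422085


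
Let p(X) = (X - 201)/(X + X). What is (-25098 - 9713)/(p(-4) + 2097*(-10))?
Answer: 278488/167555 ≈ 1.6621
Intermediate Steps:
p(X) = (-201 + X)/(2*X) (p(X) = (-201 + X)/((2*X)) = (-201 + X)*(1/(2*X)) = (-201 + X)/(2*X))
(-25098 - 9713)/(p(-4) + 2097*(-10)) = (-25098 - 9713)/((½)*(-201 - 4)/(-4) + 2097*(-10)) = -34811/((½)*(-¼)*(-205) - 20970) = -34811/(205/8 - 20970) = -34811/(-167555/8) = -34811*(-8/167555) = 278488/167555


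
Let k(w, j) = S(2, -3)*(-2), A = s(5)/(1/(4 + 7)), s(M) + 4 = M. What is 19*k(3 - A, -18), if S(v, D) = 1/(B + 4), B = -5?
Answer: 38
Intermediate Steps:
s(M) = -4 + M
S(v, D) = -1 (S(v, D) = 1/(-5 + 4) = 1/(-1) = -1)
A = 11 (A = (-4 + 5)/(1/(4 + 7)) = 1/1/11 = 1/(1/11) = 1*11 = 11)
k(w, j) = 2 (k(w, j) = -1*(-2) = 2)
19*k(3 - A, -18) = 19*2 = 38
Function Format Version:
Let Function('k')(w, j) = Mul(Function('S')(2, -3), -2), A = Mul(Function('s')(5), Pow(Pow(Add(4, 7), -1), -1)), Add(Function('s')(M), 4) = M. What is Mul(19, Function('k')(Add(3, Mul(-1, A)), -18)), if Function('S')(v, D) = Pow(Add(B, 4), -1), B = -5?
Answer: 38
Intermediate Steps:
Function('s')(M) = Add(-4, M)
Function('S')(v, D) = -1 (Function('S')(v, D) = Pow(Add(-5, 4), -1) = Pow(-1, -1) = -1)
A = 11 (A = Mul(Add(-4, 5), Pow(Pow(Add(4, 7), -1), -1)) = Mul(1, Pow(Pow(11, -1), -1)) = Mul(1, Pow(Rational(1, 11), -1)) = Mul(1, 11) = 11)
Function('k')(w, j) = 2 (Function('k')(w, j) = Mul(-1, -2) = 2)
Mul(19, Function('k')(Add(3, Mul(-1, A)), -18)) = Mul(19, 2) = 38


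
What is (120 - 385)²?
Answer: 70225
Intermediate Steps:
(120 - 385)² = (-265)² = 70225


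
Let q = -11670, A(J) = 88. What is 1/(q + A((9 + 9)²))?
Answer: -1/11582 ≈ -8.6341e-5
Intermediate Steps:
1/(q + A((9 + 9)²)) = 1/(-11670 + 88) = 1/(-11582) = -1/11582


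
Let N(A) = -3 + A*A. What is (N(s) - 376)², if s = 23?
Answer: 22500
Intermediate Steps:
N(A) = -3 + A²
(N(s) - 376)² = ((-3 + 23²) - 376)² = ((-3 + 529) - 376)² = (526 - 376)² = 150² = 22500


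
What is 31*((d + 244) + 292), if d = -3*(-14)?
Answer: 17918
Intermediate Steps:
d = 42
31*((d + 244) + 292) = 31*((42 + 244) + 292) = 31*(286 + 292) = 31*578 = 17918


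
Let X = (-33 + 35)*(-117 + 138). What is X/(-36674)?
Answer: -21/18337 ≈ -0.0011452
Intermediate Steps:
X = 42 (X = 2*21 = 42)
X/(-36674) = 42/(-36674) = 42*(-1/36674) = -21/18337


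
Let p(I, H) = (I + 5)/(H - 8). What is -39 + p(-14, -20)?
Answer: -1083/28 ≈ -38.679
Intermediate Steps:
p(I, H) = (5 + I)/(-8 + H)
-39 + p(-14, -20) = -39 + (5 - 14)/(-8 - 20) = -39 - 9/(-28) = -39 - 1/28*(-9) = -39 + 9/28 = -1083/28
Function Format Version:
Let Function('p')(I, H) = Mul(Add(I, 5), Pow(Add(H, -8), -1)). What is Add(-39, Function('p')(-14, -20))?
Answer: Rational(-1083, 28) ≈ -38.679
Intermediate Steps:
Function('p')(I, H) = Mul(Pow(Add(-8, H), -1), Add(5, I)) (Function('p')(I, H) = Mul(Add(5, I), Pow(Add(-8, H), -1)) = Mul(Pow(Add(-8, H), -1), Add(5, I)))
Add(-39, Function('p')(-14, -20)) = Add(-39, Mul(Pow(Add(-8, -20), -1), Add(5, -14))) = Add(-39, Mul(Pow(-28, -1), -9)) = Add(-39, Mul(Rational(-1, 28), -9)) = Add(-39, Rational(9, 28)) = Rational(-1083, 28)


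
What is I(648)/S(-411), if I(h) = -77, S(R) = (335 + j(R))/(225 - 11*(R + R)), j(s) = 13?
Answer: -237853/116 ≈ -2050.5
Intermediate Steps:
S(R) = 348/(225 - 22*R) (S(R) = (335 + 13)/(225 - 11*(R + R)) = 348/(225 - 22*R))
I(648)/S(-411) = -77/((-348/(-225 + 22*(-411)))) = -77/((-348/(-225 - 9042))) = -77/((-348/(-9267))) = -77/((-348*(-1/9267))) = -77/116/3089 = -77*3089/116 = -237853/116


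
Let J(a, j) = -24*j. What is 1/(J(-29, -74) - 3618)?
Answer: -1/1842 ≈ -0.00054289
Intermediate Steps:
1/(J(-29, -74) - 3618) = 1/(-24*(-74) - 3618) = 1/(1776 - 3618) = 1/(-1842) = -1/1842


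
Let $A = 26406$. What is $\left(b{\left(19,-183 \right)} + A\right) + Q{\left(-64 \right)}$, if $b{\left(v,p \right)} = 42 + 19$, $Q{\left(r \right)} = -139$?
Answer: $26328$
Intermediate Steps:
$b{\left(v,p \right)} = 61$
$\left(b{\left(19,-183 \right)} + A\right) + Q{\left(-64 \right)} = \left(61 + 26406\right) - 139 = 26467 - 139 = 26328$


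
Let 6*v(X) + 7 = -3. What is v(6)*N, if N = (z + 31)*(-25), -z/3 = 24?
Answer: -5125/3 ≈ -1708.3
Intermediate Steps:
z = -72 (z = -3*24 = -72)
v(X) = -5/3 (v(X) = -7/6 + (⅙)*(-3) = -7/6 - ½ = -5/3)
N = 1025 (N = (-72 + 31)*(-25) = -41*(-25) = 1025)
v(6)*N = -5/3*1025 = -5125/3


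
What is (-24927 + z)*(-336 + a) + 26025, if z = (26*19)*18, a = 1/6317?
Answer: 34198863810/6317 ≈ 5.4138e+6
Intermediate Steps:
a = 1/6317 ≈ 0.00015830
z = 8892 (z = 494*18 = 8892)
(-24927 + z)*(-336 + a) + 26025 = (-24927 + 8892)*(-336 + 1/6317) + 26025 = -16035*(-2122511/6317) + 26025 = 34034463885/6317 + 26025 = 34198863810/6317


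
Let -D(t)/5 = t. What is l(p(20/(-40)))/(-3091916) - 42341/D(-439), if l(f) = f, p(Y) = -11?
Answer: -130914791211/6786755620 ≈ -19.290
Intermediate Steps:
D(t) = -5*t
l(p(20/(-40)))/(-3091916) - 42341/D(-439) = -11/(-3091916) - 42341/((-5*(-439))) = -11*(-1/3091916) - 42341/2195 = 11/3091916 - 42341*1/2195 = 11/3091916 - 42341/2195 = -130914791211/6786755620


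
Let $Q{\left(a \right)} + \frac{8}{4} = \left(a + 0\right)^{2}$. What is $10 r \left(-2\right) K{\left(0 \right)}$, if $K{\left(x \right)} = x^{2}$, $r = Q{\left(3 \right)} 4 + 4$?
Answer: $0$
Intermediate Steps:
$Q{\left(a \right)} = -2 + a^{2}$ ($Q{\left(a \right)} = -2 + \left(a + 0\right)^{2} = -2 + a^{2}$)
$r = 32$ ($r = \left(-2 + 3^{2}\right) 4 + 4 = \left(-2 + 9\right) 4 + 4 = 7 \cdot 4 + 4 = 28 + 4 = 32$)
$10 r \left(-2\right) K{\left(0 \right)} = 10 \cdot 32 \left(-2\right) 0^{2} = 10 \left(-64\right) 0 = \left(-640\right) 0 = 0$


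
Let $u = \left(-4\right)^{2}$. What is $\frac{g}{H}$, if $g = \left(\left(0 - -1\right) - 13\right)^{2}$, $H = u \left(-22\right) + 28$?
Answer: $- \frac{4}{9} \approx -0.44444$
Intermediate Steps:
$u = 16$
$H = -324$ ($H = 16 \left(-22\right) + 28 = -352 + 28 = -324$)
$g = 144$ ($g = \left(\left(0 + 1\right) - 13\right)^{2} = \left(1 - 13\right)^{2} = \left(-12\right)^{2} = 144$)
$\frac{g}{H} = \frac{144}{-324} = 144 \left(- \frac{1}{324}\right) = - \frac{4}{9}$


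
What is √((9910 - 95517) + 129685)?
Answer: √44078 ≈ 209.95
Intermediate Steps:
√((9910 - 95517) + 129685) = √(-85607 + 129685) = √44078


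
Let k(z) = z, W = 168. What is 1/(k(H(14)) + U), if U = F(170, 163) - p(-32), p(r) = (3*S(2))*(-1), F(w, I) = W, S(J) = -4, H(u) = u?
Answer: 1/170 ≈ 0.0058824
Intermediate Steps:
F(w, I) = 168
p(r) = 12 (p(r) = (3*(-4))*(-1) = -12*(-1) = 12)
U = 156 (U = 168 - 1*12 = 168 - 12 = 156)
1/(k(H(14)) + U) = 1/(14 + 156) = 1/170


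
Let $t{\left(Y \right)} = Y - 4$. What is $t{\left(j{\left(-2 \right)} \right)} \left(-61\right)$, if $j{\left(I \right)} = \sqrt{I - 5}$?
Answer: $244 - 61 i \sqrt{7} \approx 244.0 - 161.39 i$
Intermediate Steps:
$j{\left(I \right)} = \sqrt{-5 + I}$
$t{\left(Y \right)} = -4 + Y$
$t{\left(j{\left(-2 \right)} \right)} \left(-61\right) = \left(-4 + \sqrt{-5 - 2}\right) \left(-61\right) = \left(-4 + \sqrt{-7}\right) \left(-61\right) = \left(-4 + i \sqrt{7}\right) \left(-61\right) = 244 - 61 i \sqrt{7}$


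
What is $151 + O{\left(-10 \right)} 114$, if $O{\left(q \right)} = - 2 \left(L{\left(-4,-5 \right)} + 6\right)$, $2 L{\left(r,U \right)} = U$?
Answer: $-647$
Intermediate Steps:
$L{\left(r,U \right)} = \frac{U}{2}$
$O{\left(q \right)} = -7$ ($O{\left(q \right)} = - 2 \left(\frac{1}{2} \left(-5\right) + 6\right) = - 2 \left(- \frac{5}{2} + 6\right) = \left(-2\right) \frac{7}{2} = -7$)
$151 + O{\left(-10 \right)} 114 = 151 - 798 = -647$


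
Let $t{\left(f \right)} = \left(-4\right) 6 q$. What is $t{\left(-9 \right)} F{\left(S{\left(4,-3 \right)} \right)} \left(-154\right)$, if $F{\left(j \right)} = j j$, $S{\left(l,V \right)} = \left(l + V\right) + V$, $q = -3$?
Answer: $-44352$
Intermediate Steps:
$S{\left(l,V \right)} = l + 2 V$ ($S{\left(l,V \right)} = \left(V + l\right) + V = l + 2 V$)
$F{\left(j \right)} = j^{2}$
$t{\left(f \right)} = 72$ ($t{\left(f \right)} = \left(-4\right) 6 \left(-3\right) = \left(-24\right) \left(-3\right) = 72$)
$t{\left(-9 \right)} F{\left(S{\left(4,-3 \right)} \right)} \left(-154\right) = 72 \left(4 + 2 \left(-3\right)\right)^{2} \left(-154\right) = 72 \left(4 - 6\right)^{2} \left(-154\right) = 72 \left(-2\right)^{2} \left(-154\right) = 72 \cdot 4 \left(-154\right) = 288 \left(-154\right) = -44352$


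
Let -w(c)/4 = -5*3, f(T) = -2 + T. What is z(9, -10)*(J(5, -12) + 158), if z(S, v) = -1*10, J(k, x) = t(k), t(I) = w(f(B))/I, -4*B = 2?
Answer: -1700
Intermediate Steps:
B = -½ (B = -¼*2 = -½ ≈ -0.50000)
w(c) = 60 (w(c) = -(-20)*3 = -4*(-15) = 60)
t(I) = 60/I
J(k, x) = 60/k
z(S, v) = -10
z(9, -10)*(J(5, -12) + 158) = -10*(60/5 + 158) = -10*(60*(⅕) + 158) = -10*(12 + 158) = -10*170 = -1700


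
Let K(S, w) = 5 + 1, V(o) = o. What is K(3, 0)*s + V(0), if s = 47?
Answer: 282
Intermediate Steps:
K(S, w) = 6
K(3, 0)*s + V(0) = 6*47 + 0 = 282 + 0 = 282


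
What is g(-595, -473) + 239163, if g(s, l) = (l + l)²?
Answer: 1134079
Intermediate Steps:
g(s, l) = 4*l² (g(s, l) = (2*l)² = 4*l²)
g(-595, -473) + 239163 = 4*(-473)² + 239163 = 4*223729 + 239163 = 894916 + 239163 = 1134079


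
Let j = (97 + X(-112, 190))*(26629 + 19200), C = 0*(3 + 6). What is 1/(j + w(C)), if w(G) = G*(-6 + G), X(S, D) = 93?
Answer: 1/8707510 ≈ 1.1484e-7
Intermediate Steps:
C = 0 (C = 0*9 = 0)
j = 8707510 (j = (97 + 93)*(26629 + 19200) = 190*45829 = 8707510)
1/(j + w(C)) = 1/(8707510 + 0*(-6 + 0)) = 1/(8707510 + 0*(-6)) = 1/(8707510 + 0) = 1/8707510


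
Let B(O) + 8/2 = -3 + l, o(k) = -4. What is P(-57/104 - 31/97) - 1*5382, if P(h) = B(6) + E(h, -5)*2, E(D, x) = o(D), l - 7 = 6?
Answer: -5384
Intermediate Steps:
l = 13 (l = 7 + 6 = 13)
E(D, x) = -4
B(O) = 6 (B(O) = -4 + (-3 + 13) = -4 + 10 = 6)
P(h) = -2 (P(h) = 6 - 4*2 = 6 - 8 = -2)
P(-57/104 - 31/97) - 1*5382 = -2 - 1*5382 = -2 - 5382 = -5384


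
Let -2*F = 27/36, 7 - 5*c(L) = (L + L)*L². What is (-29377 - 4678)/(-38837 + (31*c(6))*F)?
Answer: 272440/302791 ≈ 0.89976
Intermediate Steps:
c(L) = 7/5 - 2*L³/5 (c(L) = 7/5 - (L + L)*L²/5 = 7/5 - 2*L*L²/5 = 7/5 - 2*L³/5)
F = -3/8 (F = -27/(2*36) = -½*¾ = -3/8 ≈ -0.37500)
(-29377 - 4678)/(-38837 + (31*c(6))*F) = (-29377 - 4678)/(-38837 + (31*(7/5 - ⅖*6³))*(-3/8)) = -34055/(-38837 + (31*(7/5 - ⅖*216))*(-3/8)) = -34055/(-38837 + (31*(7/5 - 432/5))*(-3/8)) = -34055/(-38837 + (31*(-85))*(-3/8)) = -34055/(-38837 - 2635*(-3/8)) = -34055/(-38837 + 7905/8) = -34055/(-302791/8) = -34055*(-8/302791) = 272440/302791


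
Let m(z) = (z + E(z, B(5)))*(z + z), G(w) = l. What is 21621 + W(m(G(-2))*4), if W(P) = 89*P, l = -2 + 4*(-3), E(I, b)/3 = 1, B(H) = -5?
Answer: 131269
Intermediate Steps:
E(I, b) = 3 (E(I, b) = 3*1 = 3)
l = -14 (l = -2 - 12 = -14)
G(w) = -14
m(z) = 2*z*(3 + z) (m(z) = (z + 3)*(z + z) = (3 + z)*(2*z) = 2*z*(3 + z))
21621 + W(m(G(-2))*4) = 21621 + 89*((2*(-14)*(3 - 14))*4) = 21621 + 89*((2*(-14)*(-11))*4) = 21621 + 89*(308*4) = 21621 + 89*1232 = 21621 + 109648 = 131269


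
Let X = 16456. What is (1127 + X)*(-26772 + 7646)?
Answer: -336292458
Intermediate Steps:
(1127 + X)*(-26772 + 7646) = (1127 + 16456)*(-26772 + 7646) = 17583*(-19126) = -336292458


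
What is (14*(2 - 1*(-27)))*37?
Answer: 15022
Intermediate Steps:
(14*(2 - 1*(-27)))*37 = (14*(2 + 27))*37 = (14*29)*37 = 406*37 = 15022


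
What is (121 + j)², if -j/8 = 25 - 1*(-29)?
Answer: 96721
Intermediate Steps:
j = -432 (j = -8*(25 - 1*(-29)) = -8*(25 + 29) = -8*54 = -432)
(121 + j)² = (121 - 432)² = (-311)² = 96721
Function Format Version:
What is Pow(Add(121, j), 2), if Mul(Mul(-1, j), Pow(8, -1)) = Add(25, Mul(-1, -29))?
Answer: 96721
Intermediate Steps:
j = -432 (j = Mul(-8, Add(25, Mul(-1, -29))) = Mul(-8, Add(25, 29)) = Mul(-8, 54) = -432)
Pow(Add(121, j), 2) = Pow(Add(121, -432), 2) = Pow(-311, 2) = 96721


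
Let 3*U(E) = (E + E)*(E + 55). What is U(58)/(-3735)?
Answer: -13108/11205 ≈ -1.1698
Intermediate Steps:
U(E) = 2*E*(55 + E)/3 (U(E) = ((E + E)*(E + 55))/3 = ((2*E)*(55 + E))/3 = (2*E*(55 + E))/3 = 2*E*(55 + E)/3)
U(58)/(-3735) = ((2/3)*58*(55 + 58))/(-3735) = ((2/3)*58*113)*(-1/3735) = (13108/3)*(-1/3735) = -13108/11205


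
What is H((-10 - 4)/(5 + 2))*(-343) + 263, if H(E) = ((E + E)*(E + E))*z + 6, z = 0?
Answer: -1795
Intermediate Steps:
H(E) = 6 (H(E) = ((E + E)*(E + E))*0 + 6 = ((2*E)*(2*E))*0 + 6 = (4*E²)*0 + 6 = 0 + 6 = 6)
H((-10 - 4)/(5 + 2))*(-343) + 263 = 6*(-343) + 263 = -2058 + 263 = -1795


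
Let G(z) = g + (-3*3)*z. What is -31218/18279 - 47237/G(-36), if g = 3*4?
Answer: -97103819/682416 ≈ -142.29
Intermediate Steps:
g = 12
G(z) = 12 - 9*z (G(z) = 12 + (-3*3)*z = 12 - 9*z)
-31218/18279 - 47237/G(-36) = -31218/18279 - 47237/(12 - 9*(-36)) = -31218*1/18279 - 47237/(12 + 324) = -10406/6093 - 47237/336 = -97103819/682416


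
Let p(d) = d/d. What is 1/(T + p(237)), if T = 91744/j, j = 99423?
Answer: 99423/191167 ≈ 0.52008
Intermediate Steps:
T = 91744/99423 ≈ 0.92276
p(d) = 1
1/(T + p(237)) = 1/(91744/99423 + 1) = 1/(191167/99423) = 99423/191167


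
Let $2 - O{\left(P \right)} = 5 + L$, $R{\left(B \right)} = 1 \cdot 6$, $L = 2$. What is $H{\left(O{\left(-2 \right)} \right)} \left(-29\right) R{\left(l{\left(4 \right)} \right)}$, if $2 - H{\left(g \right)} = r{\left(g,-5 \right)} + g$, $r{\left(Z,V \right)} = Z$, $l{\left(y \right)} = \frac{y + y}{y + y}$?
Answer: $-2088$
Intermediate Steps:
$l{\left(y \right)} = 1$ ($l{\left(y \right)} = \frac{2 y}{2 y} = 2 y \frac{1}{2 y} = 1$)
$R{\left(B \right)} = 6$
$O{\left(P \right)} = -5$ ($O{\left(P \right)} = 2 - \left(5 + 2\right) = 2 - 7 = -5$)
$H{\left(g \right)} = 2 - 2 g$ ($H{\left(g \right)} = 2 - \left(g + g\right) = 2 - 2 g$)
$H{\left(O{\left(-2 \right)} \right)} \left(-29\right) R{\left(l{\left(4 \right)} \right)} = \left(2 - -10\right) \left(-29\right) 6 = \left(2 + 10\right) \left(-29\right) 6 = 12 \left(-29\right) 6 = \left(-348\right) 6 = -2088$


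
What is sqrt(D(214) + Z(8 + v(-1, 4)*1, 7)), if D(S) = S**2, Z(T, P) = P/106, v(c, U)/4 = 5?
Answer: sqrt(514564598)/106 ≈ 214.00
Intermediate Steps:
v(c, U) = 20 (v(c, U) = 4*5 = 20)
Z(T, P) = P/106 (Z(T, P) = P*(1/106) = P/106)
sqrt(D(214) + Z(8 + v(-1, 4)*1, 7)) = sqrt(214**2 + (1/106)*7) = sqrt(45796 + 7/106) = sqrt(4854383/106) = sqrt(514564598)/106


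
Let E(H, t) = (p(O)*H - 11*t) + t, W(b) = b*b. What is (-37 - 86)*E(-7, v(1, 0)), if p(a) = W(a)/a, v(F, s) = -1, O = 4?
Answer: 2214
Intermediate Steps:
W(b) = b²
p(a) = a (p(a) = a²/a = a)
E(H, t) = -10*t + 4*H (E(H, t) = (4*H - 11*t) + t = (-11*t + 4*H) + t = -10*t + 4*H)
(-37 - 86)*E(-7, v(1, 0)) = (-37 - 86)*(-10*(-1) + 4*(-7)) = -123*(10 - 28) = -123*(-18) = 2214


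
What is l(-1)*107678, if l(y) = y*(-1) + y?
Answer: 0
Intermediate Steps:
l(y) = 0 (l(y) = -y + y = 0)
l(-1)*107678 = 0*107678 = 0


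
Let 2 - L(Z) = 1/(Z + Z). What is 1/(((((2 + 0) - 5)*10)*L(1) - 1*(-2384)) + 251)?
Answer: 1/2590 ≈ 0.00038610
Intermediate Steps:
L(Z) = 2 - 1/(2*Z) (L(Z) = 2 - 1/(Z + Z) = 2 - 1/(2*Z))
1/(((((2 + 0) - 5)*10)*L(1) - 1*(-2384)) + 251) = 1/(((((2 + 0) - 5)*10)*(2 - ½/1) - 1*(-2384)) + 251) = 1/((((2 - 5)*10)*(2 - ½*1) + 2384) + 251) = 1/(((-3*10)*(2 - ½) + 2384) + 251) = 1/((-30*3/2 + 2384) + 251) = 1/((-45 + 2384) + 251) = 1/(2339 + 251) = 1/2590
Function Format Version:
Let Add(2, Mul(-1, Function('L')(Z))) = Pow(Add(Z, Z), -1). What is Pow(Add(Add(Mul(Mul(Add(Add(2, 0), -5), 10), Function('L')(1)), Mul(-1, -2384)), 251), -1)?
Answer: Rational(1, 2590) ≈ 0.00038610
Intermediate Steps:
Function('L')(Z) = Add(2, Mul(Rational(-1, 2), Pow(Z, -1))) (Function('L')(Z) = Add(2, Mul(-1, Pow(Add(Z, Z), -1))) = Add(2, Mul(-1, Pow(Mul(2, Z), -1))) = Add(2, Mul(-1, Mul(Rational(1, 2), Pow(Z, -1)))) = Add(2, Mul(Rational(-1, 2), Pow(Z, -1))))
Pow(Add(Add(Mul(Mul(Add(Add(2, 0), -5), 10), Function('L')(1)), Mul(-1, -2384)), 251), -1) = Pow(Add(Add(Mul(Mul(Add(Add(2, 0), -5), 10), Add(2, Mul(Rational(-1, 2), Pow(1, -1)))), Mul(-1, -2384)), 251), -1) = Pow(Add(Add(Mul(Mul(Add(2, -5), 10), Add(2, Mul(Rational(-1, 2), 1))), 2384), 251), -1) = Pow(Add(Add(Mul(Mul(-3, 10), Add(2, Rational(-1, 2))), 2384), 251), -1) = Pow(Add(Add(Mul(-30, Rational(3, 2)), 2384), 251), -1) = Pow(Add(Add(-45, 2384), 251), -1) = Pow(Add(2339, 251), -1) = Pow(2590, -1) = Rational(1, 2590)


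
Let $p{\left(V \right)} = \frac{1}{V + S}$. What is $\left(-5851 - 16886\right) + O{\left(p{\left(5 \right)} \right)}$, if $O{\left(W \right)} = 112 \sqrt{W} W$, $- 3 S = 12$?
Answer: $-22625$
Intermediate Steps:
$S = -4$ ($S = \left(- \frac{1}{3}\right) 12 = -4$)
$p{\left(V \right)} = \frac{1}{-4 + V}$ ($p{\left(V \right)} = \frac{1}{V - 4} = \frac{1}{-4 + V}$)
$O{\left(W \right)} = 112 W^{\frac{3}{2}}$
$\left(-5851 - 16886\right) + O{\left(p{\left(5 \right)} \right)} = \left(-5851 - 16886\right) + 112 \left(\frac{1}{-4 + 5}\right)^{\frac{3}{2}} = -22737 + 112 \left(1^{-1}\right)^{\frac{3}{2}} = -22737 + 112 \cdot 1^{\frac{3}{2}} = -22737 + 112 \cdot 1 = -22737 + 112 = -22625$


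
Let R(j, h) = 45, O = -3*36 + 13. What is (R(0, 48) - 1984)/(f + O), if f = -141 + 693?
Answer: -1939/457 ≈ -4.2429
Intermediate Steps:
f = 552
O = -95 (O = -108 + 13 = -95)
(R(0, 48) - 1984)/(f + O) = (45 - 1984)/(552 - 95) = -1939/457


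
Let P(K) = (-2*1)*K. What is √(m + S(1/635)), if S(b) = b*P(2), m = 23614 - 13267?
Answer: √4172166535/635 ≈ 101.72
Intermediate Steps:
P(K) = -2*K
m = 10347
S(b) = -4*b (S(b) = b*(-2*2) = b*(-4) = -4*b)
√(m + S(1/635)) = √(10347 - 4/635) = √(6570341/635) = √4172166535/635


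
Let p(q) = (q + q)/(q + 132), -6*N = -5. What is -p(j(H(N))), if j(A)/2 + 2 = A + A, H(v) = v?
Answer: 2/197 ≈ 0.010152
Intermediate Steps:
N = ⅚ (N = -⅙*(-5) = ⅚ ≈ 0.83333)
j(A) = -4 + 4*A (j(A) = -4 + 2*(A + A) = -4 + 2*(2*A) = -4 + 4*A)
p(q) = 2*q/(132 + q) (p(q) = (2*q)/(132 + q) = 2*q/(132 + q))
-p(j(H(N))) = -2*(-4 + 4*(⅚))/(132 + (-4 + 4*(⅚))) = -2*(-4 + 10/3)/(132 + (-4 + 10/3)) = -2*(-2)/(3*(132 - ⅔)) = -2*(-2)/(3*394/3) = -2*(-2)*3/(3*394) = -1*(-2/197) = 2/197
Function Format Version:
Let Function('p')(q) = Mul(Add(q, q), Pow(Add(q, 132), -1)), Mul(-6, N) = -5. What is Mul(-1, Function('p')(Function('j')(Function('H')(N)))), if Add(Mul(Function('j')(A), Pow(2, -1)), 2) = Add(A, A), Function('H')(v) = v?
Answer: Rational(2, 197) ≈ 0.010152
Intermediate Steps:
N = Rational(5, 6) (N = Mul(Rational(-1, 6), -5) = Rational(5, 6) ≈ 0.83333)
Function('j')(A) = Add(-4, Mul(4, A)) (Function('j')(A) = Add(-4, Mul(2, Add(A, A))) = Add(-4, Mul(2, Mul(2, A))) = Add(-4, Mul(4, A)))
Function('p')(q) = Mul(2, q, Pow(Add(132, q), -1)) (Function('p')(q) = Mul(Mul(2, q), Pow(Add(132, q), -1)) = Mul(2, q, Pow(Add(132, q), -1)))
Mul(-1, Function('p')(Function('j')(Function('H')(N)))) = Mul(-1, Mul(2, Add(-4, Mul(4, Rational(5, 6))), Pow(Add(132, Add(-4, Mul(4, Rational(5, 6)))), -1))) = Mul(-1, Mul(2, Add(-4, Rational(10, 3)), Pow(Add(132, Add(-4, Rational(10, 3))), -1))) = Mul(-1, Mul(2, Rational(-2, 3), Pow(Add(132, Rational(-2, 3)), -1))) = Mul(-1, Mul(2, Rational(-2, 3), Pow(Rational(394, 3), -1))) = Mul(-1, Mul(2, Rational(-2, 3), Rational(3, 394))) = Mul(-1, Rational(-2, 197)) = Rational(2, 197)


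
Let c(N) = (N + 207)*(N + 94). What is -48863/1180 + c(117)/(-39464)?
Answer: -251124869/5820940 ≈ -43.142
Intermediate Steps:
c(N) = (94 + N)*(207 + N) (c(N) = (207 + N)*(94 + N) = (94 + N)*(207 + N))
-48863/1180 + c(117)/(-39464) = -48863/1180 + (19458 + 117² + 301*117)/(-39464) = -48863*1/1180 + (19458 + 13689 + 35217)*(-1/39464) = -48863/1180 + 68364*(-1/39464) = -48863/1180 - 17091/9866 = -251124869/5820940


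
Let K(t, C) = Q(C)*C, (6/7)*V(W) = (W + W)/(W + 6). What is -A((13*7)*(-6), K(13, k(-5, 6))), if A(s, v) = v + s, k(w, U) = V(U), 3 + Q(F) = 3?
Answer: 546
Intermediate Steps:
V(W) = 7*W/(3*(6 + W)) (V(W) = 7*((W + W)/(W + 6))/6 = 7*((2*W)/(6 + W))/6 = 7*(2*W/(6 + W))/6 = 7*W/(3*(6 + W)))
Q(F) = 0 (Q(F) = -3 + 3 = 0)
k(w, U) = 7*U/(3*(6 + U))
K(t, C) = 0 (K(t, C) = 0*C = 0)
A(s, v) = s + v
-A((13*7)*(-6), K(13, k(-5, 6))) = -((13*7)*(-6) + 0) = -(91*(-6) + 0) = -(-546 + 0) = -1*(-546) = 546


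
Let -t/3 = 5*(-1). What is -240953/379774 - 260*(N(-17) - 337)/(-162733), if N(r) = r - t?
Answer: -75646522109/61801762342 ≈ -1.2240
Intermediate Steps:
t = 15 (t = -15*(-1) = -3*(-5) = 15)
N(r) = -15 + r (N(r) = r - 1*15 = r - 15 = -15 + r)
-240953/379774 - 260*(N(-17) - 337)/(-162733) = -240953/379774 - 260*((-15 - 17) - 337)/(-162733) = -240953*1/379774 - 260*(-32 - 337)*(-1/162733) = -240953/379774 - 260*(-369)*(-1/162733) = -240953/379774 + 95940*(-1/162733) = -240953/379774 - 95940/162733 = -75646522109/61801762342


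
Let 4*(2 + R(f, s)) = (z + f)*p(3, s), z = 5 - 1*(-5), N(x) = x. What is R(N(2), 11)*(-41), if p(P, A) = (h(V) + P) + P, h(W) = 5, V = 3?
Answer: -1271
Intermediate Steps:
p(P, A) = 5 + 2*P (p(P, A) = (5 + P) + P = 5 + 2*P)
z = 10 (z = 5 + 5 = 10)
R(f, s) = 51/2 + 11*f/4 (R(f, s) = -2 + ((10 + f)*(5 + 2*3))/4 = -2 + ((10 + f)*(5 + 6))/4 = -2 + ((10 + f)*11)/4 = -2 + (110 + 11*f)/4 = -2 + (55/2 + 11*f/4) = 51/2 + 11*f/4)
R(N(2), 11)*(-41) = (51/2 + (11/4)*2)*(-41) = (51/2 + 11/2)*(-41) = 31*(-41) = -1271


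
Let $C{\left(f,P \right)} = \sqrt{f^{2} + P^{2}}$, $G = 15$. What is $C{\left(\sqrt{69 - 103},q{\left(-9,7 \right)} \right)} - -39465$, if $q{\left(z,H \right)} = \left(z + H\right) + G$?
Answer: $39465 + 3 \sqrt{15} \approx 39477.0$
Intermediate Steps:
$q{\left(z,H \right)} = 15 + H + z$ ($q{\left(z,H \right)} = \left(z + H\right) + 15 = \left(H + z\right) + 15 = 15 + H + z$)
$C{\left(f,P \right)} = \sqrt{P^{2} + f^{2}}$
$C{\left(\sqrt{69 - 103},q{\left(-9,7 \right)} \right)} - -39465 = \sqrt{\left(15 + 7 - 9\right)^{2} + \left(\sqrt{69 - 103}\right)^{2}} - -39465 = \sqrt{13^{2} + \left(\sqrt{-34}\right)^{2}} + 39465 = \sqrt{169 + \left(i \sqrt{34}\right)^{2}} + 39465 = \sqrt{169 - 34} + 39465 = \sqrt{135} + 39465 = 3 \sqrt{15} + 39465 = 39465 + 3 \sqrt{15}$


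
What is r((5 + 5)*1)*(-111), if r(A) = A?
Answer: -1110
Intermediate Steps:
r((5 + 5)*1)*(-111) = ((5 + 5)*1)*(-111) = (10*1)*(-111) = 10*(-111) = -1110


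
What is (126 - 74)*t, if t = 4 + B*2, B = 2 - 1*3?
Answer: 104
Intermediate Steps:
B = -1 (B = 2 - 3 = -1)
t = 2 (t = 4 - 1*2 = 4 - 2 = 2)
(126 - 74)*t = (126 - 74)*2 = 52*2 = 104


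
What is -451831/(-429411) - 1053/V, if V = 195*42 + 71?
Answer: 3280406108/3547364271 ≈ 0.92474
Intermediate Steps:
V = 8261 (V = 8190 + 71 = 8261)
-451831/(-429411) - 1053/V = -451831/(-429411) - 1053/8261 = -451831*(-1/429411) - 1053*1/8261 = 451831/429411 - 1053/8261 = 3280406108/3547364271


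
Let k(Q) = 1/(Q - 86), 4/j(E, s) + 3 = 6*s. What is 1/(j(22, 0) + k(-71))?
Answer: -471/631 ≈ -0.74643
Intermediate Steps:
j(E, s) = 4/(-3 + 6*s)
k(Q) = 1/(-86 + Q)
1/(j(22, 0) + k(-71)) = 1/(4/(3*(-1 + 2*0)) + 1/(-86 - 71)) = 1/(4/(3*(-1 + 0)) + 1/(-157)) = 1/((4/3)/(-1) - 1/157) = 1/((4/3)*(-1) - 1/157) = 1/(-4/3 - 1/157) = 1/(-631/471) = -471/631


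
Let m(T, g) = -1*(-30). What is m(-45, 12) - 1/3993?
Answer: 119789/3993 ≈ 30.000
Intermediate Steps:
m(T, g) = 30
m(-45, 12) - 1/3993 = 30 - 1/3993 = 119789/3993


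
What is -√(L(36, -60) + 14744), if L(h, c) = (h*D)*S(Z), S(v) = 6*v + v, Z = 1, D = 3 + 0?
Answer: -10*√155 ≈ -124.50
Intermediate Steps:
D = 3
S(v) = 7*v
L(h, c) = 21*h (L(h, c) = (h*3)*(7*1) = (3*h)*7 = 21*h)
-√(L(36, -60) + 14744) = -√(21*36 + 14744) = -√(756 + 14744) = -√15500 = -10*√155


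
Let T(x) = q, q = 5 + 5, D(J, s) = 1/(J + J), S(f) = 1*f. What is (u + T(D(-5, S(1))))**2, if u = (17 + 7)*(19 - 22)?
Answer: 3844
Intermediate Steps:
u = -72 (u = 24*(-3) = -72)
S(f) = f
D(J, s) = 1/(2*J)
q = 10
T(x) = 10
(u + T(D(-5, S(1))))**2 = (-72 + 10)**2 = (-62)**2 = 3844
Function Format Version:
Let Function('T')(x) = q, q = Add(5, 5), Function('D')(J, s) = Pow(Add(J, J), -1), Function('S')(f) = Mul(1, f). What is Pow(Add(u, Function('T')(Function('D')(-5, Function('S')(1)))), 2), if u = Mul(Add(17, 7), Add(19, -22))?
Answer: 3844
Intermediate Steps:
u = -72 (u = Mul(24, -3) = -72)
Function('S')(f) = f
Function('D')(J, s) = Mul(Rational(1, 2), Pow(J, -1)) (Function('D')(J, s) = Pow(Mul(2, J), -1) = Mul(Rational(1, 2), Pow(J, -1)))
q = 10
Function('T')(x) = 10
Pow(Add(u, Function('T')(Function('D')(-5, Function('S')(1)))), 2) = Pow(Add(-72, 10), 2) = Pow(-62, 2) = 3844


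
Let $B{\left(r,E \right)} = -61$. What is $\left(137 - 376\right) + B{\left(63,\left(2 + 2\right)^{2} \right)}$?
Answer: $-300$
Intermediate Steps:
$\left(137 - 376\right) + B{\left(63,\left(2 + 2\right)^{2} \right)} = \left(137 - 376\right) - 61 = -239 - 61 = -300$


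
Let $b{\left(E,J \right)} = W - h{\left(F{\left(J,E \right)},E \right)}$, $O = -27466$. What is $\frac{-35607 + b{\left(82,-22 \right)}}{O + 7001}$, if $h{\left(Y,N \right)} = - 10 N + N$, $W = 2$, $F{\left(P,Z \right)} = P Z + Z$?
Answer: $\frac{34867}{20465} \approx 1.7037$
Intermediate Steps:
$F{\left(P,Z \right)} = Z + P Z$
$h{\left(Y,N \right)} = - 9 N$
$b{\left(E,J \right)} = 2 + 9 E$ ($b{\left(E,J \right)} = 2 - - 9 E = 2 + 9 E$)
$\frac{-35607 + b{\left(82,-22 \right)}}{O + 7001} = \frac{-35607 + \left(2 + 9 \cdot 82\right)}{-27466 + 7001} = \frac{-35607 + \left(2 + 738\right)}{-20465} = \left(-35607 + 740\right) \left(- \frac{1}{20465}\right) = \left(-34867\right) \left(- \frac{1}{20465}\right) = \frac{34867}{20465}$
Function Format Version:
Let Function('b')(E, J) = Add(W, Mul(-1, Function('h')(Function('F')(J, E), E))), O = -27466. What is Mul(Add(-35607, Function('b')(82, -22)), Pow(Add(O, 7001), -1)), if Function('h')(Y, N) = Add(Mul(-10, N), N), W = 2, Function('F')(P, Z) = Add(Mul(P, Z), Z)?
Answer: Rational(34867, 20465) ≈ 1.7037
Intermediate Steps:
Function('F')(P, Z) = Add(Z, Mul(P, Z))
Function('h')(Y, N) = Mul(-9, N)
Function('b')(E, J) = Add(2, Mul(9, E)) (Function('b')(E, J) = Add(2, Mul(-1, Mul(-9, E))) = Add(2, Mul(9, E)))
Mul(Add(-35607, Function('b')(82, -22)), Pow(Add(O, 7001), -1)) = Mul(Add(-35607, Add(2, Mul(9, 82))), Pow(Add(-27466, 7001), -1)) = Mul(Add(-35607, Add(2, 738)), Pow(-20465, -1)) = Mul(Add(-35607, 740), Rational(-1, 20465)) = Mul(-34867, Rational(-1, 20465)) = Rational(34867, 20465)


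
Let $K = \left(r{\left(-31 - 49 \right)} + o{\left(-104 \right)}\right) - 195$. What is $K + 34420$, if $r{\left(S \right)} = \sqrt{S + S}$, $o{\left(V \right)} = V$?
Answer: $34121 + 4 i \sqrt{10} \approx 34121.0 + 12.649 i$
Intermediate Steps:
$r{\left(S \right)} = \sqrt{2} \sqrt{S}$ ($r{\left(S \right)} = \sqrt{2 S} = \sqrt{2} \sqrt{S}$)
$K = -299 + 4 i \sqrt{10}$ ($K = \left(\sqrt{2} \sqrt{-31 - 49} - 104\right) - 195 = \left(\sqrt{2} \sqrt{-80} - 104\right) - 195 = \left(\sqrt{2} \cdot 4 i \sqrt{5} - 104\right) - 195 = \left(4 i \sqrt{10} - 104\right) - 195 = \left(-104 + 4 i \sqrt{10}\right) - 195 = -299 + 4 i \sqrt{10} \approx -299.0 + 12.649 i$)
$K + 34420 = \left(-299 + 4 i \sqrt{10}\right) + 34420 = 34121 + 4 i \sqrt{10}$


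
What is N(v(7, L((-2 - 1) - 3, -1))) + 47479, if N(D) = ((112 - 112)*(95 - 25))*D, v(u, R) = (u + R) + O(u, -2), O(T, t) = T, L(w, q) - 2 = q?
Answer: 47479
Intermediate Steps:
L(w, q) = 2 + q
v(u, R) = R + 2*u (v(u, R) = (u + R) + u = (R + u) + u = R + 2*u)
N(D) = 0 (N(D) = (0*70)*D = 0*D = 0)
N(v(7, L((-2 - 1) - 3, -1))) + 47479 = 0 + 47479 = 47479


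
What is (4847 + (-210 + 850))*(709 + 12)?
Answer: 3956127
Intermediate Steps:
(4847 + (-210 + 850))*(709 + 12) = (4847 + 640)*721 = 5487*721 = 3956127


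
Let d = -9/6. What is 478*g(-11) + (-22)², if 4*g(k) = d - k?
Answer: 6477/4 ≈ 1619.3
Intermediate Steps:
d = -3/2 (d = -9*⅙ = -3/2 ≈ -1.5000)
g(k) = -3/8 - k/4 (g(k) = (-3/2 - k)/4 = -3/8 - k/4)
478*g(-11) + (-22)² = 478*(-3/8 - ¼*(-11)) + (-22)² = 478*(-3/8 + 11/4) + 484 = 478*(19/8) + 484 = 4541/4 + 484 = 6477/4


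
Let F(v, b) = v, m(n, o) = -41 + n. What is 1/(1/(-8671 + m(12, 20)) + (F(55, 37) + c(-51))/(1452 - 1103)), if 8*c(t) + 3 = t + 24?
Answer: 1518150/222763 ≈ 6.8151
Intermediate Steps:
c(t) = 21/8 + t/8 (c(t) = -3/8 + (t + 24)/8 = -3/8 + (24 + t)/8 = -3/8 + (3 + t/8) = 21/8 + t/8)
1/(1/(-8671 + m(12, 20)) + (F(55, 37) + c(-51))/(1452 - 1103)) = 1/(1/(-8671 + (-41 + 12)) + (55 + (21/8 + (⅛)*(-51)))/(1452 - 1103)) = 1/(1/(-8671 - 29) + (55 + (21/8 - 51/8))/349) = 1/(1/(-8700) + (55 - 15/4)*(1/349)) = 1/(-1/8700 + (205/4)*(1/349)) = 1/(-1/8700 + 205/1396) = 1/(222763/1518150) = 1518150/222763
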